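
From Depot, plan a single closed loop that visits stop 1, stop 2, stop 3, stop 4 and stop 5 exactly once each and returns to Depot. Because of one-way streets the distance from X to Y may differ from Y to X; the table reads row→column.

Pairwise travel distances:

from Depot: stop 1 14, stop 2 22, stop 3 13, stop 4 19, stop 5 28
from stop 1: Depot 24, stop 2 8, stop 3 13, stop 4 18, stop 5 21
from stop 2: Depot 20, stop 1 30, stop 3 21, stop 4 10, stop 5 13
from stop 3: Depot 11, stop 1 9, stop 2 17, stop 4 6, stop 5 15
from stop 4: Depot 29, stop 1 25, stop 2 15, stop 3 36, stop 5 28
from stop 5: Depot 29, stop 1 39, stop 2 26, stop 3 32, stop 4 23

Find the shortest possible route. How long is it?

Minimum total distance: 90.

Depot-stop 1-stop 2-stop 3-stop 4-stop 5-Depot: 14+8+21+6+28+29 = 106
Depot-stop 1-stop 2-stop 3-stop 5-stop 4-Depot: 14+8+21+15+23+29 = 110
Depot-stop 1-stop 2-stop 4-stop 3-stop 5-Depot: 14+8+10+36+15+29 = 112
Depot-stop 1-stop 2-stop 4-stop 5-stop 3-Depot: 14+8+10+28+32+11 = 103
Depot-stop 1-stop 2-stop 5-stop 3-stop 4-Depot: 14+8+13+32+6+29 = 102
Depot-stop 1-stop 2-stop 5-stop 4-stop 3-Depot: 14+8+13+23+36+11 = 105
Depot-stop 1-stop 3-stop 2-stop 4-stop 5-Depot: 14+13+17+10+28+29 = 111
Depot-stop 1-stop 3-stop 2-stop 5-stop 4-Depot: 14+13+17+13+23+29 = 109
Depot-stop 1-stop 3-stop 4-stop 2-stop 5-Depot: 14+13+6+15+13+29 = 90
Depot-stop 1-stop 3-stop 4-stop 5-stop 2-Depot: 14+13+6+28+26+20 = 107
Depot-stop 1-stop 3-stop 5-stop 2-stop 4-Depot: 14+13+15+26+10+29 = 107
Depot-stop 1-stop 3-stop 5-stop 4-stop 2-Depot: 14+13+15+23+15+20 = 100
Depot-stop 1-stop 4-stop 2-stop 3-stop 5-Depot: 14+18+15+21+15+29 = 112
Depot-stop 1-stop 4-stop 2-stop 5-stop 3-Depot: 14+18+15+13+32+11 = 103
… (106 more)
The minimum is 90.
One optimal route: Depot → stop 1 → stop 3 → stop 4 → stop 2 → stop 5 → Depot.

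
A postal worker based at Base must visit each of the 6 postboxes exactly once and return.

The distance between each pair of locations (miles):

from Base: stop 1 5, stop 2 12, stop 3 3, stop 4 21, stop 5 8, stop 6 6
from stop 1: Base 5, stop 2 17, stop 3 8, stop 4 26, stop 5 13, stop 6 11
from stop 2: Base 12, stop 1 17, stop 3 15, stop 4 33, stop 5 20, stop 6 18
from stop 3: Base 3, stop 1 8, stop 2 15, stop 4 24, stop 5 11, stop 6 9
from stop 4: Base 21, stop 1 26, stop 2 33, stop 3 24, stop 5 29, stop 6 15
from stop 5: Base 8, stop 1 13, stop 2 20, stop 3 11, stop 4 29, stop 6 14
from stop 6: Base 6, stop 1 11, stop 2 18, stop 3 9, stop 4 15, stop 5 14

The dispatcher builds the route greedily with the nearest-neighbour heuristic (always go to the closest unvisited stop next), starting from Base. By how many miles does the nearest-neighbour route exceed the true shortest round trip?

Base: stop 3=3, stop 1=5, stop 6=6, stop 5=8, stop 2=12, stop 4=21 ⇒ stop 3
stop 3: stop 1=8, stop 6=9, stop 5=11, stop 2=15, stop 4=24 ⇒ stop 1
stop 1: stop 6=11, stop 5=13, stop 2=17, stop 4=26 ⇒ stop 6
stop 6: stop 5=14, stop 4=15, stop 2=18 ⇒ stop 5
stop 5: stop 2=20, stop 4=29 ⇒ stop 2
stop 2: stop 4=33 ⇒ stop 4
NN route Base → stop 3 → stop 1 → stop 6 → stop 5 → stop 2 → stop 4 → Base costs 110.
Optimal: Base → stop 1 → stop 2 → stop 3 → stop 4 → stop 6 → stop 5 → Base costs 98 (by enumerating all 360 distinct tours).
Excess = 110 − 98 = 12.

12 miles longer than the optimal tour.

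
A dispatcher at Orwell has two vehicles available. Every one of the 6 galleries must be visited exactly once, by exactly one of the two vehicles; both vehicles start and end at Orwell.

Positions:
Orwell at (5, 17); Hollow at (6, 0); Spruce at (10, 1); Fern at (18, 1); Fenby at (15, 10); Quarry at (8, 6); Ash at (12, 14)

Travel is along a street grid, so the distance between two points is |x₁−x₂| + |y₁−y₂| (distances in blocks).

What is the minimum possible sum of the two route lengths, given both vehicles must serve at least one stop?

Try each way of splitting the stops between the two vehicles (each non-empty) and, for each split, find the best tour for each vehicle:
  {Hollow} + {Spruce, Fern, Fenby, Quarry, Ash}: 36 + 58 = 94
  {Spruce} + {Hollow, Fern, Fenby, Quarry, Ash}: 42 + 64 = 106
  {Hollow, Spruce} + {Fern, Fenby, Quarry, Ash}: 44 + 58 = 102
  {Fern} + {Hollow, Spruce, Fenby, Quarry, Ash}: 58 + 58 = 116
  {Hollow, Fern} + {Spruce, Fenby, Quarry, Ash}: 60 + 52 = 112
  {Spruce, Fern} + {Hollow, Fenby, Quarry, Ash}: 58 + 54 = 112
  … (31 splits in total)
  {Hollow, Spruce, Fern, Fenby, Quarry} + {Ash}: 64 + 20 = 84  ← best
Best: vehicle 1 Orwell → Fenby → Fern → Spruce → Hollow → Quarry → Orwell = 64; vehicle 2 Orwell → Ash → Orwell = 20; combined 84.

84 blocks — the smallest possible combined total.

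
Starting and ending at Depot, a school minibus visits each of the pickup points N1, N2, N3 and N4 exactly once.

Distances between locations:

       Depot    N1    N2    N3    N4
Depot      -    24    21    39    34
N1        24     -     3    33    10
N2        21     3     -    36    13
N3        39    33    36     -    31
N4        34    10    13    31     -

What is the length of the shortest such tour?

104 — the shortest possible round trip.

There are 12 distinct closed tours to check (reversals are equivalent).
Depot→N1→N2→N3→N4→Depot: 24+3+36+31+34 = 128
Depot→N1→N2→N4→N3→Depot: 24+3+13+31+39 = 110
Depot→N1→N3→N2→N4→Depot: 24+33+36+13+34 = 140
Depot→N1→N3→N4→N2→Depot: 24+33+31+13+21 = 122
Depot→N1→N4→N2→N3→Depot: 24+10+13+36+39 = 122
Depot→N1→N4→N3→N2→Depot: 24+10+31+36+21 = 122
Depot→N2→N1→N3→N4→Depot: 21+3+33+31+34 = 122
Depot→N2→N1→N4→N3→Depot: 21+3+10+31+39 = 104
Depot→N2→N3→N1→N4→Depot: 21+36+33+10+34 = 134
Depot→N2→N4→N1→N3→Depot: 21+13+10+33+39 = 116
Depot→N3→N1→N2→N4→Depot: 39+33+3+13+34 = 122
Depot→N3→N2→N1→N4→Depot: 39+36+3+10+34 = 122
The minimum is 104.
One optimal route: Depot → N2 → N1 → N4 → N3 → Depot (or its reverse).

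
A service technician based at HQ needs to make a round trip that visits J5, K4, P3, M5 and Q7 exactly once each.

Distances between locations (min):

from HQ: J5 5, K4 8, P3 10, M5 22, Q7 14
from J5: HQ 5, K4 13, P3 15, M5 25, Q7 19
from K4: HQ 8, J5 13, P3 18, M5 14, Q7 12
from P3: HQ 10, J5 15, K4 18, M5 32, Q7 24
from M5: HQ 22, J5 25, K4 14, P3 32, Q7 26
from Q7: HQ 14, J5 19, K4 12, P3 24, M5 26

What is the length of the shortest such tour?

With 5 stops there are 5!/2 = 60 distinct round trips (a route and its reverse cost the same).
HQ→J5→K4→P3→M5→Q7→HQ: 5+13+18+32+26+14 = 108
HQ→J5→K4→P3→Q7→M5→HQ: 5+13+18+24+26+22 = 108
HQ→J5→K4→M5→P3→Q7→HQ: 5+13+14+32+24+14 = 102
HQ→J5→K4→M5→Q7→P3→HQ: 5+13+14+26+24+10 = 92
HQ→J5→K4→Q7→P3→M5→HQ: 5+13+12+24+32+22 = 108
HQ→J5→K4→Q7→M5→P3→HQ: 5+13+12+26+32+10 = 98
HQ→J5→P3→K4→M5→Q7→HQ: 5+15+18+14+26+14 = 92
HQ→J5→P3→K4→Q7→M5→HQ: 5+15+18+12+26+22 = 98
HQ→J5→P3→M5→K4→Q7→HQ: 5+15+32+14+12+14 = 92
HQ→J5→P3→M5→Q7→K4→HQ: 5+15+32+26+12+8 = 98
HQ→J5→P3→Q7→K4→M5→HQ: 5+15+24+12+14+22 = 92
HQ→J5→P3→Q7→M5→K4→HQ: 5+15+24+26+14+8 = 92
HQ→J5→M5→K4→P3→Q7→HQ: 5+25+14+18+24+14 = 100
HQ→J5→M5→K4→Q7→P3→HQ: 5+25+14+12+24+10 = 90
… (46 more)
The minimum is 90.
One optimal route: HQ → J5 → M5 → K4 → Q7 → P3 → HQ (or its reverse).

Shortest round trip = 90 min.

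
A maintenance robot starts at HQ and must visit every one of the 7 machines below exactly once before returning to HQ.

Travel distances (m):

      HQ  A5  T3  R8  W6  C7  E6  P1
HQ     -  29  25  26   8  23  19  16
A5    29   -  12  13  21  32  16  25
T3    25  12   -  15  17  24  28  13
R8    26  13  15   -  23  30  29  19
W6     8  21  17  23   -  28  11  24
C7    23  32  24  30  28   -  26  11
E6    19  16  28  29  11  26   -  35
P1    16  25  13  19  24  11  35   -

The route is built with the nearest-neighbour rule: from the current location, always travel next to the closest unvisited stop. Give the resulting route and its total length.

From HQ: distances to unvisited — W6=8, P1=16, E6=19, C7=23, T3=25, R8=26, A5=29. Nearest is W6 (8).
From W6: distances to unvisited — E6=11, T3=17, A5=21, R8=23, P1=24, C7=28. Nearest is E6 (11).
From E6: distances to unvisited — A5=16, C7=26, T3=28, R8=29, P1=35. Nearest is A5 (16).
From A5: distances to unvisited — T3=12, R8=13, P1=25, C7=32. Nearest is T3 (12).
From T3: distances to unvisited — P1=13, R8=15, C7=24. Nearest is P1 (13).
From P1: distances to unvisited — C7=11, R8=19. Nearest is C7 (11).
From C7: distances to unvisited — R8=30. Nearest is R8 (30).
Return R8→HQ: 26.
Total = 8 + 11 + 16 + 12 + 13 + 11 + 30 + 26 = 127.

Total distance 127 m via the nearest-neighbour route HQ → W6 → E6 → A5 → T3 → P1 → C7 → R8 → HQ.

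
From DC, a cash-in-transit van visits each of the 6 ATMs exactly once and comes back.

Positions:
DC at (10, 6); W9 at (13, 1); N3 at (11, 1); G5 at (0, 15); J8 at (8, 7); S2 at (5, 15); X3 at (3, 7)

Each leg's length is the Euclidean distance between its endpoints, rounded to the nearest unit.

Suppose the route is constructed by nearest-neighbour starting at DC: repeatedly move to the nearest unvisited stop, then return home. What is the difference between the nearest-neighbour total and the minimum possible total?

From DC: J8=2, N3=5, W9=6, X3=7, S2=10, G5=13 → choose J8 (2).
From J8: X3=5, N3=7, W9=8, S2=9, G5=11 → choose X3 (5).
From X3: S2=8, G5=9, N3=10, W9=12 → choose S2 (8).
From S2: G5=5, N3=15, W9=16 → choose G5 (5).
From G5: N3=18, W9=19 → choose N3 (18).
From N3: W9=2 → choose W9 (2).
NN route DC → J8 → X3 → S2 → G5 → N3 → W9 → DC costs 46.
Optimal: DC → W9 → N3 → X3 → G5 → S2 → J8 → DC costs 43 (by enumerating all 360 distinct tours).
Excess = 46 − 43 = 3.

Excess over optimum: 3.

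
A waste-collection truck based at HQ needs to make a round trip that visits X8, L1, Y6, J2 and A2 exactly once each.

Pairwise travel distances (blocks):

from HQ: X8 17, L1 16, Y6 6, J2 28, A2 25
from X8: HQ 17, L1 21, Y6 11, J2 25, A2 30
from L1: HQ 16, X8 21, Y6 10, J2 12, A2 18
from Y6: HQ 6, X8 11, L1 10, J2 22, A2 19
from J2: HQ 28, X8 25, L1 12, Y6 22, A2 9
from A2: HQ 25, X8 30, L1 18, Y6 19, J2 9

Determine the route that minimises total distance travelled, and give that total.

HQ → X8 → L1 → Y6 → J2 → A2 → HQ: 17+21+10+22+9+25 = 104
HQ → X8 → L1 → Y6 → A2 → J2 → HQ: 17+21+10+19+9+28 = 104
HQ → X8 → L1 → J2 → Y6 → A2 → HQ: 17+21+12+22+19+25 = 116
HQ → X8 → L1 → J2 → A2 → Y6 → HQ: 17+21+12+9+19+6 = 84
HQ → X8 → L1 → A2 → Y6 → J2 → HQ: 17+21+18+19+22+28 = 125
HQ → X8 → L1 → A2 → J2 → Y6 → HQ: 17+21+18+9+22+6 = 93
HQ → X8 → Y6 → L1 → J2 → A2 → HQ: 17+11+10+12+9+25 = 84
HQ → X8 → Y6 → L1 → A2 → J2 → HQ: 17+11+10+18+9+28 = 93
HQ → X8 → Y6 → J2 → L1 → A2 → HQ: 17+11+22+12+18+25 = 105
HQ → X8 → Y6 → J2 → A2 → L1 → HQ: 17+11+22+9+18+16 = 93
HQ → X8 → Y6 → A2 → L1 → J2 → HQ: 17+11+19+18+12+28 = 105
HQ → X8 → Y6 → A2 → J2 → L1 → HQ: 17+11+19+9+12+16 = 84
HQ → X8 → J2 → L1 → Y6 → A2 → HQ: 17+25+12+10+19+25 = 108
HQ → X8 → J2 → L1 → A2 → Y6 → HQ: 17+25+12+18+19+6 = 97
… (46 more)
The minimum is 84.
One optimal route: HQ → X8 → L1 → J2 → A2 → Y6 → HQ (or its reverse).

Minimum total distance: 84 blocks.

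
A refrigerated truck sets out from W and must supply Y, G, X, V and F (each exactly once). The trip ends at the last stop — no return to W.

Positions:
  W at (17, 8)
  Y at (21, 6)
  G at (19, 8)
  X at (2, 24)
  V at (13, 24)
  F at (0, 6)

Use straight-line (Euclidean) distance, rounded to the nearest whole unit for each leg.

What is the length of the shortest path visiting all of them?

Minimum one-way distance = 53.

There are 5! = 120 possible orderings.
W → Y → G → X → V → F: 4+3+23+11+22 = 63
W → Y → G → X → F → V: 4+3+23+18+22 = 70
W → Y → G → V → X → F: 4+3+17+11+18 = 53
W → Y → G → V → F → X: 4+3+17+22+18 = 64
W → Y → G → F → X → V: 4+3+19+18+11 = 55
W → Y → G → F → V → X: 4+3+19+22+11 = 59
W → Y → X → G → V → F: 4+26+23+17+22 = 92
W → Y → X → G → F → V: 4+26+23+19+22 = 94
W → Y → X → V → G → F: 4+26+11+17+19 = 77
W → Y → X → V → F → G: 4+26+11+22+19 = 82
W → Y → X → F → G → V: 4+26+18+19+17 = 84
W → Y → X → F → V → G: 4+26+18+22+17 = 87
W → Y → V → G → X → F: 4+20+17+23+18 = 82
W → Y → V → G → F → X: 4+20+17+19+18 = 78
… (106 more)
The minimum is 53.
One shortest path: W → Y → G → V → X → F.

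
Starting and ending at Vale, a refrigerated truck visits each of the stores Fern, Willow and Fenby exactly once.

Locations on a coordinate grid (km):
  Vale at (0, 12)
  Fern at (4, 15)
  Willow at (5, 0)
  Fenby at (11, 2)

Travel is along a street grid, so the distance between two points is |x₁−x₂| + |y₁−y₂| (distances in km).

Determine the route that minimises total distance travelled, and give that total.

Vale - Fern - Willow - Fenby - Vale: 7+16+8+21 = 52
Vale - Fern - Fenby - Willow - Vale: 7+20+8+17 = 52
Vale - Willow - Fern - Fenby - Vale: 17+16+20+21 = 74
The minimum is 52.
One optimal route: Vale → Fern → Willow → Fenby → Vale (or its reverse).

Shortest round trip = 52 km.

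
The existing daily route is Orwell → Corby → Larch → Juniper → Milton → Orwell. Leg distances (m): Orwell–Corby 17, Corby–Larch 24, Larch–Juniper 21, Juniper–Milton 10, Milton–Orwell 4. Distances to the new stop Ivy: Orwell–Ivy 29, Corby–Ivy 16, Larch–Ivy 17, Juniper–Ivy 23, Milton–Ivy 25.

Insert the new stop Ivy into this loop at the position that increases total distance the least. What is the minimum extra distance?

Insertion cost between consecutive stops i–j is d(i,Ivy) + d(Ivy,j) − d(i,j):
  between Orwell and Corby: 29 + 16 − 17 = 28
  between Corby and Larch: 16 + 17 − 24 = 9
  between Larch and Juniper: 17 + 23 − 21 = 19
  between Juniper and Milton: 23 + 25 − 10 = 38
  between Milton and Orwell: 25 + 29 − 4 = 50
Cheapest insertion is between Corby and Larch, adding 9.
New total = 76 + 9 = 85.

Minimum extra distance: 9 m, inserting Ivy between Corby and Larch.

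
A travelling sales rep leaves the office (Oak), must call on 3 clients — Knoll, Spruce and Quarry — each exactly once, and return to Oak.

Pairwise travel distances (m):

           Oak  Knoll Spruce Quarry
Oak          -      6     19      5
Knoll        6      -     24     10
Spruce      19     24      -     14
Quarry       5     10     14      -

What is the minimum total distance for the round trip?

There are 3 distinct closed tours to check (reversals are equivalent).
Oak-Knoll-Spruce-Quarry-Oak: 6+24+14+5 = 49
Oak-Knoll-Quarry-Spruce-Oak: 6+10+14+19 = 49
Oak-Spruce-Knoll-Quarry-Oak: 19+24+10+5 = 58
The minimum is 49.
One optimal route: Oak → Knoll → Spruce → Quarry → Oak (or its reverse).

Minimum total distance: 49 m.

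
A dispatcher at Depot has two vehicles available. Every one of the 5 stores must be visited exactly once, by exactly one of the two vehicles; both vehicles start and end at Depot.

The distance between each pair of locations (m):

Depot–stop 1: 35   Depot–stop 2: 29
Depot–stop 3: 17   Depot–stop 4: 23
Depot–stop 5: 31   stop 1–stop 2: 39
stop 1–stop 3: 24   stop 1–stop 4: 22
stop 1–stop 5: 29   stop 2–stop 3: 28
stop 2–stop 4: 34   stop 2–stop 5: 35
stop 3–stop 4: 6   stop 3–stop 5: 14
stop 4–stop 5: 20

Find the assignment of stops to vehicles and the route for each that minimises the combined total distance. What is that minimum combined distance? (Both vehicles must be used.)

Minimum combined distance: 163 m.

Try each way of splitting the stops between the two vehicles (each non-empty) and, for each split, find the best tour for each vehicle:
  {stop 1} + {stop 2, stop 3, stop 4, stop 5}: 70 + 107 = 177
  {stop 2} + {stop 1, stop 3, stop 4, stop 5}: 58 + 105 = 163
  {stop 1, stop 2} + {stop 3, stop 4, stop 5}: 103 + 74 = 177
  {stop 3} + {stop 1, stop 2, stop 4, stop 5}: 34 + 138 = 172
  {stop 1, stop 3} + {stop 2, stop 4, stop 5}: 76 + 107 = 183
  {stop 2, stop 3} + {stop 1, stop 4, stop 5}: 74 + 105 = 179
  … (15 splits in total)
Best: vehicle 1 Depot → stop 2 → Depot = 58; vehicle 2 Depot → stop 3 → stop 4 → stop 1 → stop 5 → Depot = 105; combined 163.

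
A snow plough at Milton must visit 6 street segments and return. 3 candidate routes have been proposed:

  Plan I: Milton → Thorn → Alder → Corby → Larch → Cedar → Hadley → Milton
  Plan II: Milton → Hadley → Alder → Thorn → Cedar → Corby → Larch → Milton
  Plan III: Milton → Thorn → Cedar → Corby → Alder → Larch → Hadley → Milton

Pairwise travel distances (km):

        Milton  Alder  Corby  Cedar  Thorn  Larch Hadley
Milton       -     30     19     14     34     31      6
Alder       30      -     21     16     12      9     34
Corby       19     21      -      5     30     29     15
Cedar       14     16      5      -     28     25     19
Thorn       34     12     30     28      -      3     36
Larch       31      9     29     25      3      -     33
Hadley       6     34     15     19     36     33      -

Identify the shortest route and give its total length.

Plan I: 34 + 12 + 21 + 29 + 25 + 19 + 6 = 146
Plan II: 6 + 34 + 12 + 28 + 5 + 29 + 31 = 145
Plan III: 34 + 28 + 5 + 21 + 9 + 33 + 6 = 136

136 km — Plan III is the shortest.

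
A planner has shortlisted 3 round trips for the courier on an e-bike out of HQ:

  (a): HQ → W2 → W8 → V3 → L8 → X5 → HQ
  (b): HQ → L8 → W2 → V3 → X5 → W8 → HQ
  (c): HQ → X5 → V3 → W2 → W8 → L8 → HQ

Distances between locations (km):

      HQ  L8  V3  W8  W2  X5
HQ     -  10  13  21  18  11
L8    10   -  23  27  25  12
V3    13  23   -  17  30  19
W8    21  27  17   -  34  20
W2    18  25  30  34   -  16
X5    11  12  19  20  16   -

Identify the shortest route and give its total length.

Shortest is (a), total 115 km.

(a): 18 + 34 + 17 + 23 + 12 + 11 = 115
(b): 10 + 25 + 30 + 19 + 20 + 21 = 125
(c): 11 + 19 + 30 + 34 + 27 + 10 = 131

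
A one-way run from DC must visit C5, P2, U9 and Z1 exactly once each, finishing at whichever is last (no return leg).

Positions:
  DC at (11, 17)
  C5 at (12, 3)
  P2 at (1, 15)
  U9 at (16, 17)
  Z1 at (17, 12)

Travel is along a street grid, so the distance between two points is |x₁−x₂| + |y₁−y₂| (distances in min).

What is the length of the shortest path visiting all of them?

Shortest open route: 48 min.

There are 4! = 24 possible orderings.
DC→C5→P2→U9→Z1: 15+23+17+6 = 61
DC→C5→P2→Z1→U9: 15+23+19+6 = 63
DC→C5→U9→P2→Z1: 15+18+17+19 = 69
DC→C5→U9→Z1→P2: 15+18+6+19 = 58
DC→C5→Z1→P2→U9: 15+14+19+17 = 65
DC→C5→Z1→U9→P2: 15+14+6+17 = 52
DC→P2→C5→U9→Z1: 12+23+18+6 = 59
DC→P2→C5→Z1→U9: 12+23+14+6 = 55
DC→P2→U9→C5→Z1: 12+17+18+14 = 61
DC→P2→U9→Z1→C5: 12+17+6+14 = 49
DC→P2→Z1→C5→U9: 12+19+14+18 = 63
DC→P2→Z1→U9→C5: 12+19+6+18 = 55
DC→U9→C5→P2→Z1: 5+18+23+19 = 65
DC→U9→C5→Z1→P2: 5+18+14+19 = 56
… (10 more)
DC→U9→Z1→C5→P2: 5+6+14+23 = 48  ← best
The minimum is 48.
One shortest path: DC → U9 → Z1 → C5 → P2.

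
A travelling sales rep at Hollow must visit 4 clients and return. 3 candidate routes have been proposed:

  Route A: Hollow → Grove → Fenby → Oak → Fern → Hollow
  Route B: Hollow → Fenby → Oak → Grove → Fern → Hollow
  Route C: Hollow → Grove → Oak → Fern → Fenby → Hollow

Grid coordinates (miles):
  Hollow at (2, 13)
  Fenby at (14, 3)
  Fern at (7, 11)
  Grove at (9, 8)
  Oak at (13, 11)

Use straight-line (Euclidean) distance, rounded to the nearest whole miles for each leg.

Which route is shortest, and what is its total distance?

35 miles — Route A is the shortest.

Route A: 9 + 7 + 8 + 6 + 5 = 35
Route B: 16 + 8 + 5 + 4 + 5 = 38
Route C: 9 + 5 + 6 + 11 + 16 = 47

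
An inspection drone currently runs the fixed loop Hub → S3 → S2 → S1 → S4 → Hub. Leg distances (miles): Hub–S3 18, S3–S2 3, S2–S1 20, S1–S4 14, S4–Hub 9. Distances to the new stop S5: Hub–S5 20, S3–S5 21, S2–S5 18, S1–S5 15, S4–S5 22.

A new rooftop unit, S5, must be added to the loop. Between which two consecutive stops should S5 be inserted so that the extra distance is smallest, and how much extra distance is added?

Insertion cost between consecutive stops i–j is d(i,S5) + d(S5,j) − d(i,j):
  between Hub and S3: 20 + 21 − 18 = 23
  between S3 and S2: 21 + 18 − 3 = 36
  between S2 and S1: 18 + 15 − 20 = 13
  between S1 and S4: 15 + 22 − 14 = 23
  between S4 and Hub: 22 + 20 − 9 = 33
Cheapest insertion is between S2 and S1, adding 13.
New total = 64 + 13 = 77.

+13 miles — insert S5 between S2 and S1.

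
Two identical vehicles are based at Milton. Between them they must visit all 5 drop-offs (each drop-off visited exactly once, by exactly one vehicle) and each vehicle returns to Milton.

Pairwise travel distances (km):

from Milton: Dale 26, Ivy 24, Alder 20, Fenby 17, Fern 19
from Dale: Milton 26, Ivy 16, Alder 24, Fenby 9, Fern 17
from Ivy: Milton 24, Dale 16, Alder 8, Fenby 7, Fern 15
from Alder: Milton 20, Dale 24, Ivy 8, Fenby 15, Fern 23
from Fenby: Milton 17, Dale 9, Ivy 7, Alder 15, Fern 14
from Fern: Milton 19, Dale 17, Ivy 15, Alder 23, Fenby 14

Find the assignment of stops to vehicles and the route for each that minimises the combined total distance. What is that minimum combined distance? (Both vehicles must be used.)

108 km — the smallest possible combined total.

Check every non-empty split of the stops between the two vehicles; for each half take its own optimal tour:
  {Dale} + {Ivy, Alder, Fenby, Fern}: 52 + 68 = 120
  {Ivy} + {Dale, Alder, Fenby, Fern}: 48 + 80 = 128
  {Dale, Ivy} + {Alder, Fenby, Fern}: 66 + 68 = 134
  {Alder} + {Dale, Ivy, Fenby, Fern}: 40 + 76 = 116
  {Dale, Alder} + {Ivy, Fenby, Fern}: 70 + 58 = 128
  {Ivy, Alder} + {Dale, Fenby, Fern}: 52 + 62 = 114
  … (15 splits in total)
  {Dale, Ivy, Alder, Fenby} + {Fern}: 70 + 38 = 108  ← best
Best: vehicle 1 Milton → Dale → Fenby → Ivy → Alder → Milton = 70; vehicle 2 Milton → Fern → Milton = 38; combined 108.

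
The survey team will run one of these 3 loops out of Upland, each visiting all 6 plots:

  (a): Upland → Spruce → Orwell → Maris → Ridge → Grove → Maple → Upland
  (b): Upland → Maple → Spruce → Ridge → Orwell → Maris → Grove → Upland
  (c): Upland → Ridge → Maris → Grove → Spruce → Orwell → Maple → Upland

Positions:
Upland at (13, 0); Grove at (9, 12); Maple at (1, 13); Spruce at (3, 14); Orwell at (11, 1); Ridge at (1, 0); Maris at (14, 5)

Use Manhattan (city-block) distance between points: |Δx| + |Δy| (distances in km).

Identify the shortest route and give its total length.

(a): 24 + 21 + 7 + 18 + 20 + 9 + 25 = 124
(b): 25 + 3 + 16 + 11 + 7 + 12 + 16 = 90
(c): 12 + 18 + 12 + 8 + 21 + 22 + 25 = 118

90 km — (b) is the shortest.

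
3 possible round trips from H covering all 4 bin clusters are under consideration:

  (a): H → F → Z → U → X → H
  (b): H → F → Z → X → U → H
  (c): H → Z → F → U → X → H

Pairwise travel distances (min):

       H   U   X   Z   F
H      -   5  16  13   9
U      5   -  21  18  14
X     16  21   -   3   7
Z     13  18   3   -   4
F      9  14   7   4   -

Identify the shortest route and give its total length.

Shortest is (b), total 42 min.

(a): 9 + 4 + 18 + 21 + 16 = 68
(b): 9 + 4 + 3 + 21 + 5 = 42
(c): 13 + 4 + 14 + 21 + 16 = 68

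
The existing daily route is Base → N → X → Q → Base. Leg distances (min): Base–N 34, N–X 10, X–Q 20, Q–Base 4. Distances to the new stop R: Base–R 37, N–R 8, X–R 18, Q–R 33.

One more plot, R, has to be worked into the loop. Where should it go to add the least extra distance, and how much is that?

Insertion cost between consecutive stops i–j is d(i,R) + d(R,j) − d(i,j):
  between Base and N: 37 + 8 − 34 = 11
  between N and X: 8 + 18 − 10 = 16
  between X and Q: 18 + 33 − 20 = 31
  between Q and Base: 33 + 37 − 4 = 66
Cheapest insertion is between Base and N, adding 11.
New total = 68 + 11 = 79.

Minimum extra distance: 11 min, inserting R between Base and N.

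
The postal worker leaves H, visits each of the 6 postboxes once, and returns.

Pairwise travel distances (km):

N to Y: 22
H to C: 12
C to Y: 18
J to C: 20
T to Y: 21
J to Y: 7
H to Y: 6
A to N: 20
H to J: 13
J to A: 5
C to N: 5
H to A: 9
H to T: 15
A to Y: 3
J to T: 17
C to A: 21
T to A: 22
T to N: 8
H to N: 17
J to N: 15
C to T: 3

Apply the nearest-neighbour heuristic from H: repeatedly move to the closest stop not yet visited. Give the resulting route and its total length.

At H the remaining stops are Y 6, A 9, C 12, J 13, T 15, N 17; go to Y.
At Y the remaining stops are A 3, J 7, C 18, T 21, N 22; go to A.
At A the remaining stops are J 5, N 20, C 21, T 22; go to J.
At J the remaining stops are N 15, T 17, C 20; go to N.
At N the remaining stops are C 5, T 8; go to C.
At C the remaining stops are T 3; go to T.
Return T→H: 15.
Total = 6 + 3 + 5 + 15 + 5 + 3 + 15 = 52.

52 km along H → Y → A → J → N → C → T → H.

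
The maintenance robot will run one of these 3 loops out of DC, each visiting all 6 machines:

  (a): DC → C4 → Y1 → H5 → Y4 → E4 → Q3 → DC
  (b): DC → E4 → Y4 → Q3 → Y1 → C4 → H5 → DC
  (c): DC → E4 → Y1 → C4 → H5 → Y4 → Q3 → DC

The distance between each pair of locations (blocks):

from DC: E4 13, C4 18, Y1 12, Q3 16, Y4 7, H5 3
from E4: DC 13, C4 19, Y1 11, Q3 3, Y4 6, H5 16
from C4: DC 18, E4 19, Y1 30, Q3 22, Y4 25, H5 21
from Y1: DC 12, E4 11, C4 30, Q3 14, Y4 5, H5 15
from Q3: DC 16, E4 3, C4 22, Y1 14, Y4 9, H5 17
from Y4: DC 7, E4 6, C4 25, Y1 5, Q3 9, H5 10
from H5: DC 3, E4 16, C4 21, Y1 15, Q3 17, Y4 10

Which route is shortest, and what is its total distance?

96 blocks — (b) is the shortest.

(a): 18 + 30 + 15 + 10 + 6 + 3 + 16 = 98
(b): 13 + 6 + 9 + 14 + 30 + 21 + 3 = 96
(c): 13 + 11 + 30 + 21 + 10 + 9 + 16 = 110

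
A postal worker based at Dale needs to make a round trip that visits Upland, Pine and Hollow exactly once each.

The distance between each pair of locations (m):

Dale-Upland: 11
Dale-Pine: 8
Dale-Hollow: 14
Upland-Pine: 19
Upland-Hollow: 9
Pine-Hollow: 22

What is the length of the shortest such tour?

With 3 stops there are 3!/2 = 3 distinct round trips (a route and its reverse cost the same).
Dale→Upland→Pine→Hollow→Dale: 11+19+22+14 = 66
Dale→Upland→Hollow→Pine→Dale: 11+9+22+8 = 50
Dale→Pine→Upland→Hollow→Dale: 8+19+9+14 = 50
The minimum is 50.
One optimal route: Dale → Upland → Hollow → Pine → Dale (or its reverse).

Minimum total distance: 50 m.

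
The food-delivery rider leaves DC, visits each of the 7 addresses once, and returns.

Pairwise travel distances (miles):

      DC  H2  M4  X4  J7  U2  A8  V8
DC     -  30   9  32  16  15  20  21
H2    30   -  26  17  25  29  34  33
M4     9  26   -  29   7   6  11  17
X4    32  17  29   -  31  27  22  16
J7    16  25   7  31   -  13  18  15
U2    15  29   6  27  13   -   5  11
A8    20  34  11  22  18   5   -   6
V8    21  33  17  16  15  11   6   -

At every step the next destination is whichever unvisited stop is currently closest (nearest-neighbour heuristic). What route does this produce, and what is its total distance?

At DC the remaining stops are M4 9, U2 15, J7 16, A8 20, V8 21, H2 30, X4 32; go to M4.
At M4 the remaining stops are U2 6, J7 7, A8 11, V8 17, H2 26, X4 29; go to U2.
At U2 the remaining stops are A8 5, V8 11, J7 13, X4 27, H2 29; go to A8.
At A8 the remaining stops are V8 6, J7 18, X4 22, H2 34; go to V8.
At V8 the remaining stops are J7 15, X4 16, H2 33; go to J7.
At J7 the remaining stops are H2 25, X4 31; go to H2.
At H2 the remaining stops are X4 17; go to X4.
Return X4→DC: 32.
Total = 9 + 6 + 5 + 6 + 15 + 25 + 17 + 32 = 115.

Nearest-neighbour total = 115 miles; route DC → M4 → U2 → A8 → V8 → J7 → H2 → X4 → DC.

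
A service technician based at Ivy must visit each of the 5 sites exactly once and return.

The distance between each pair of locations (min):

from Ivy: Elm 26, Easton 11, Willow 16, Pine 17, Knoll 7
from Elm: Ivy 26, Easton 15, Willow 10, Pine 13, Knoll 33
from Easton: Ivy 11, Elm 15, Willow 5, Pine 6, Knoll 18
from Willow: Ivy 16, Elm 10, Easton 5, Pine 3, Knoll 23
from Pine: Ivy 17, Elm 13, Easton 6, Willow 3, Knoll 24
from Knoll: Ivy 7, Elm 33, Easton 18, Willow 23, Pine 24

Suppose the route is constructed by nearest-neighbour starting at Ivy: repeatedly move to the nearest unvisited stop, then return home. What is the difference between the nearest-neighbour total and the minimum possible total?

The nearest-neighbour route is 2 min longer than optimal.

Ivy: Knoll=7, Easton=11, Willow=16, Pine=17, Elm=26 ⇒ Knoll
Knoll: Easton=18, Willow=23, Pine=24, Elm=33 ⇒ Easton
Easton: Willow=5, Pine=6, Elm=15 ⇒ Willow
Willow: Pine=3, Elm=10 ⇒ Pine
Pine: Elm=13 ⇒ Elm
NN route Ivy → Knoll → Easton → Willow → Pine → Elm → Ivy costs 72.
Optimal: Ivy → Elm → Willow → Pine → Easton → Knoll → Ivy costs 70 (by enumerating all 60 distinct tours).
Excess = 72 − 70 = 2.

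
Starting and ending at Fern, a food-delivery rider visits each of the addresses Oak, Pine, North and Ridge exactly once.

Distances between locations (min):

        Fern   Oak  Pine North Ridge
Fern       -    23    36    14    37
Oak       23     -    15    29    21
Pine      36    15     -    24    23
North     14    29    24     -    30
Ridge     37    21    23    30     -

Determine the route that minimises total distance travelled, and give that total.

Fern→Oak→Pine→North→Ridge→Fern: 23+15+24+30+37 = 129
Fern→Oak→Pine→Ridge→North→Fern: 23+15+23+30+14 = 105
Fern→Oak→North→Pine→Ridge→Fern: 23+29+24+23+37 = 136
Fern→Oak→North→Ridge→Pine→Fern: 23+29+30+23+36 = 141
Fern→Oak→Ridge→Pine→North→Fern: 23+21+23+24+14 = 105
Fern→Oak→Ridge→North→Pine→Fern: 23+21+30+24+36 = 134
Fern→Pine→Oak→North→Ridge→Fern: 36+15+29+30+37 = 147
Fern→Pine→Oak→Ridge→North→Fern: 36+15+21+30+14 = 116
Fern→Pine→North→Oak→Ridge→Fern: 36+24+29+21+37 = 147
Fern→Pine→Ridge→Oak→North→Fern: 36+23+21+29+14 = 123
Fern→North→Oak→Pine→Ridge→Fern: 14+29+15+23+37 = 118
Fern→North→Pine→Oak→Ridge→Fern: 14+24+15+21+37 = 111
The minimum is 105.
One optimal route: Fern → Oak → Pine → Ridge → North → Fern (or its reverse).

105 min — the shortest possible round trip.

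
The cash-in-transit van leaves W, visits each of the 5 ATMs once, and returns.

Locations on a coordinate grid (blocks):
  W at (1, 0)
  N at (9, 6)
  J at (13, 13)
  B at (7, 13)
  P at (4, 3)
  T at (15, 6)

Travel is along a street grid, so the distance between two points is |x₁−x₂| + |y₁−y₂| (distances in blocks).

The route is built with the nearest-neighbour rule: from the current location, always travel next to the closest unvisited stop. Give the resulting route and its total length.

At W the remaining stops are P 6, N 14, B 19, T 20, J 25; go to P.
At P the remaining stops are N 8, B 13, T 14, J 19; go to N.
At N the remaining stops are T 6, B 9, J 11; go to T.
At T the remaining stops are J 9, B 15; go to J.
At J the remaining stops are B 6; go to B.
Return B→W: 19.
Total = 6 + 8 + 6 + 9 + 6 + 19 = 54.

Nearest-neighbour total = 54 blocks; route W → P → N → T → J → B → W.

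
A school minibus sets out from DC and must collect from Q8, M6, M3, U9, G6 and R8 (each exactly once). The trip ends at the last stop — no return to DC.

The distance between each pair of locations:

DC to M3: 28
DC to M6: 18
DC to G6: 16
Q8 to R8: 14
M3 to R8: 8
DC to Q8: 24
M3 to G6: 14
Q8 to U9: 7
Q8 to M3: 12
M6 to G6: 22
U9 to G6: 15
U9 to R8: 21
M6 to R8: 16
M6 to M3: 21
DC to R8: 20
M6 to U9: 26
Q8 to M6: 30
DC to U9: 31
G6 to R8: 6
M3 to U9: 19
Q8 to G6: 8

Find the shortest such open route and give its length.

Minimum one-way distance = 68.

There are 6! = 720 possible orderings.
DC - Q8 - M6 - M3 - U9 - G6 - R8: 24+30+21+19+15+6 = 115
DC - Q8 - M6 - M3 - U9 - R8 - G6: 24+30+21+19+21+6 = 121
DC - Q8 - M6 - M3 - G6 - U9 - R8: 24+30+21+14+15+21 = 125
DC - Q8 - M6 - M3 - G6 - R8 - U9: 24+30+21+14+6+21 = 116
DC - Q8 - M6 - M3 - R8 - U9 - G6: 24+30+21+8+21+15 = 119
DC - Q8 - M6 - M3 - R8 - G6 - U9: 24+30+21+8+6+15 = 104
DC - Q8 - M6 - U9 - M3 - G6 - R8: 24+30+26+19+14+6 = 119
DC - Q8 - M6 - U9 - M3 - R8 - G6: 24+30+26+19+8+6 = 113
… (712 more)
DC - M6 - M3 - R8 - G6 - Q8 - U9: 18+21+8+6+8+7 = 68  ← best
The minimum is 68.
One shortest path: DC → M6 → M3 → R8 → G6 → Q8 → U9.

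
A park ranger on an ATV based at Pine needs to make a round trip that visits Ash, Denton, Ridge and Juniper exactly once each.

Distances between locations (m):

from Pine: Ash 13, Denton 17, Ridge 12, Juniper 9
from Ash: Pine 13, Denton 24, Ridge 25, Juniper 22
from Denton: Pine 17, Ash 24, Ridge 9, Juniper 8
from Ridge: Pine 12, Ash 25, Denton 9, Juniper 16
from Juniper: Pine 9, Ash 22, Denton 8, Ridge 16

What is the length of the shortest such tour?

Pine-Ash-Denton-Ridge-Juniper-Pine: 13+24+9+16+9 = 71
Pine-Ash-Denton-Juniper-Ridge-Pine: 13+24+8+16+12 = 73
Pine-Ash-Ridge-Denton-Juniper-Pine: 13+25+9+8+9 = 64
Pine-Ash-Ridge-Juniper-Denton-Pine: 13+25+16+8+17 = 79
Pine-Ash-Juniper-Denton-Ridge-Pine: 13+22+8+9+12 = 64
Pine-Ash-Juniper-Ridge-Denton-Pine: 13+22+16+9+17 = 77
Pine-Denton-Ash-Ridge-Juniper-Pine: 17+24+25+16+9 = 91
Pine-Denton-Ash-Juniper-Ridge-Pine: 17+24+22+16+12 = 91
Pine-Denton-Ridge-Ash-Juniper-Pine: 17+9+25+22+9 = 82
Pine-Denton-Juniper-Ash-Ridge-Pine: 17+8+22+25+12 = 84
Pine-Ridge-Ash-Denton-Juniper-Pine: 12+25+24+8+9 = 78
Pine-Ridge-Denton-Ash-Juniper-Pine: 12+9+24+22+9 = 76
The minimum is 64.
One optimal route: Pine → Ash → Ridge → Denton → Juniper → Pine (or its reverse).

64 m — the shortest possible round trip.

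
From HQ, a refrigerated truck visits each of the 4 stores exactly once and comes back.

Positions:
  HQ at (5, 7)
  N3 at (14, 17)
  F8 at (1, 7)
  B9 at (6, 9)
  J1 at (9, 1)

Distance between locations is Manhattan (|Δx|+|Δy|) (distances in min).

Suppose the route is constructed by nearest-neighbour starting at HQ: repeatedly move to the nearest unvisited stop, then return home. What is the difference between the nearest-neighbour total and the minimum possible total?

From HQ: B9=3, F8=4, J1=10, N3=19 → choose B9 (3).
From B9: F8=7, J1=11, N3=16 → choose F8 (7).
From F8: J1=14, N3=23 → choose J1 (14).
From J1: N3=21 → choose N3 (21).
NN route HQ → B9 → F8 → J1 → N3 → HQ costs 64.
Optimal: HQ → F8 → B9 → N3 → J1 → HQ costs 58 (by enumerating all 12 distinct tours).
Excess = 64 − 58 = 6.

The nearest-neighbour route is 6 min longer than optimal.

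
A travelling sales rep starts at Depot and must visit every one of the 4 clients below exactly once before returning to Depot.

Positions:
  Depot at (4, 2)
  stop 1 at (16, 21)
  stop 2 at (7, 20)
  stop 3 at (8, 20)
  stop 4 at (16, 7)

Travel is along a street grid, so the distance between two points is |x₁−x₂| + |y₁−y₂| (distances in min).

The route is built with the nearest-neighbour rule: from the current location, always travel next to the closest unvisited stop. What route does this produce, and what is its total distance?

Nearest-neighbour total = 62 min; route Depot → stop 4 → stop 1 → stop 3 → stop 2 → Depot.

From Depot: distances to unvisited — stop 4=17, stop 2=21, stop 3=22, stop 1=31. Nearest is stop 4 (17).
From stop 4: distances to unvisited — stop 1=14, stop 3=21, stop 2=22. Nearest is stop 1 (14).
From stop 1: distances to unvisited — stop 3=9, stop 2=10. Nearest is stop 3 (9).
From stop 3: distances to unvisited — stop 2=1. Nearest is stop 2 (1).
Return stop 2→Depot: 21.
Total = 17 + 14 + 9 + 1 + 21 = 62.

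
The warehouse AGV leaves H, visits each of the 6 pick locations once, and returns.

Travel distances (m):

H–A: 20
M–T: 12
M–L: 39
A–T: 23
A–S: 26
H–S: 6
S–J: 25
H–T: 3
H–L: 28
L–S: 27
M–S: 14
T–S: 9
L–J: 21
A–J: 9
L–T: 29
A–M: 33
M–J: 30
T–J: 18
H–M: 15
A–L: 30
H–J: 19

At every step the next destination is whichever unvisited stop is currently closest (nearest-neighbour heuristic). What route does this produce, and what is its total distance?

123 m along H → T → S → M → J → A → L → H.

H → [T:3 / S:6 / M:15 / J:19 / A:20 / L:28] → T (3)
T → [S:9 / M:12 / J:18 / A:23 / L:29] → S (9)
S → [M:14 / J:25 / A:26 / L:27] → M (14)
M → [J:30 / A:33 / L:39] → J (30)
J → [A:9 / L:21] → A (9)
A → [L:30] → L (30)
Return L→H: 28.
Total = 3 + 9 + 14 + 30 + 9 + 30 + 28 = 123.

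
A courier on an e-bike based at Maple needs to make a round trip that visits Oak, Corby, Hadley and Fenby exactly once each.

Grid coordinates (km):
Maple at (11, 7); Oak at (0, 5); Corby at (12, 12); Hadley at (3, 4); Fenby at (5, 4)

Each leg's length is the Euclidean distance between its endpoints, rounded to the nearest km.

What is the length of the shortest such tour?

Maple - Oak - Corby - Hadley - Fenby - Maple: 11+14+12+2+7 = 46
Maple - Oak - Corby - Fenby - Hadley - Maple: 11+14+11+2+9 = 47
Maple - Oak - Hadley - Corby - Fenby - Maple: 11+3+12+11+7 = 44
Maple - Oak - Hadley - Fenby - Corby - Maple: 11+3+2+11+5 = 32
Maple - Oak - Fenby - Corby - Hadley - Maple: 11+5+11+12+9 = 48
Maple - Oak - Fenby - Hadley - Corby - Maple: 11+5+2+12+5 = 35
Maple - Corby - Oak - Hadley - Fenby - Maple: 5+14+3+2+7 = 31
Maple - Corby - Oak - Fenby - Hadley - Maple: 5+14+5+2+9 = 35
Maple - Corby - Hadley - Oak - Fenby - Maple: 5+12+3+5+7 = 32
Maple - Corby - Fenby - Oak - Hadley - Maple: 5+11+5+3+9 = 33
Maple - Hadley - Oak - Corby - Fenby - Maple: 9+3+14+11+7 = 44
Maple - Hadley - Corby - Oak - Fenby - Maple: 9+12+14+5+7 = 47
The minimum is 31.
One optimal route: Maple → Corby → Oak → Hadley → Fenby → Maple (or its reverse).

31 km — the shortest possible round trip.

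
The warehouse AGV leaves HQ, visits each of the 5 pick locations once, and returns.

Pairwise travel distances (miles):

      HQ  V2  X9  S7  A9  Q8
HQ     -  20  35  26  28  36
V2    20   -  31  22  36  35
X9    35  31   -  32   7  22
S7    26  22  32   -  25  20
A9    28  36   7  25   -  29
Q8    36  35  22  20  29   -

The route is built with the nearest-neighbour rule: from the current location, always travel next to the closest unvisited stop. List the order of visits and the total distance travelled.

HQ → [V2:20 / S7:26 / A9:28 / X9:35 / Q8:36] → V2 (20)
V2 → [S7:22 / X9:31 / Q8:35 / A9:36] → S7 (22)
S7 → [Q8:20 / A9:25 / X9:32] → Q8 (20)
Q8 → [X9:22 / A9:29] → X9 (22)
X9 → [A9:7] → A9 (7)
Return A9→HQ: 28.
Total = 20 + 22 + 20 + 22 + 7 + 28 = 119.

Nearest-neighbour total = 119 miles; route HQ → V2 → S7 → Q8 → X9 → A9 → HQ.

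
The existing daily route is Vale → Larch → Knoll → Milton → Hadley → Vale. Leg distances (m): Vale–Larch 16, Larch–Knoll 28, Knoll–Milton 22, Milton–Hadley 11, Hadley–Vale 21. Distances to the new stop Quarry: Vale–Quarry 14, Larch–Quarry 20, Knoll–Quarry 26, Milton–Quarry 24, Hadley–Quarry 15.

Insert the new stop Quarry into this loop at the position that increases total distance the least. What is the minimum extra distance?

Insertion cost between consecutive stops i–j is d(i,Quarry) + d(Quarry,j) − d(i,j):
  between Vale and Larch: 14 + 20 − 16 = 18
  between Larch and Knoll: 20 + 26 − 28 = 18
  between Knoll and Milton: 26 + 24 − 22 = 28
  between Milton and Hadley: 24 + 15 − 11 = 28
  between Hadley and Vale: 15 + 14 − 21 = 8
Cheapest insertion is between Hadley and Vale, adding 8.
New total = 98 + 8 = 106.

+8 m — insert Quarry between Hadley and Vale.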